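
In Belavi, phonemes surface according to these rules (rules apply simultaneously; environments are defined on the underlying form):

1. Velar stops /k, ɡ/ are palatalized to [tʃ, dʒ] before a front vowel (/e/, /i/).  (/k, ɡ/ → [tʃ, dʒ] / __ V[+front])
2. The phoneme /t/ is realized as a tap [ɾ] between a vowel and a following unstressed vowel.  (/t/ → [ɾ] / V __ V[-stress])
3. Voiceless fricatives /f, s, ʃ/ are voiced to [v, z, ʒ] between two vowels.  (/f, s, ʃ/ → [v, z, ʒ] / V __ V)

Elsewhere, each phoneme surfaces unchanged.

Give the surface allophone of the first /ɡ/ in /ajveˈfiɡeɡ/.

Rule 1 applies to /ɡ/ (between /i/ and /e/: before a front vowel) → [dʒ].

[dʒ]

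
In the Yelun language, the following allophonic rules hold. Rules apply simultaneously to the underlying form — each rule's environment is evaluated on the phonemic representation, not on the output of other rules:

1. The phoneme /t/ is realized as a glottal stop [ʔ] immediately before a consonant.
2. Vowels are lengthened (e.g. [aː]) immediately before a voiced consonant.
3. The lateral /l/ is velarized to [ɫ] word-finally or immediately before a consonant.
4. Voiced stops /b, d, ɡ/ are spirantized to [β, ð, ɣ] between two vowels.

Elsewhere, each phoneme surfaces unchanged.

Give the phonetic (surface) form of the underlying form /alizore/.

/a/ — word-initial, before a voiced consonant — surfaces as [aː] (rule 2).
/l/ (between /a/ and /i/) is in the target of rule 3 but the environment (word-finally or immediately before a consonant) is not met → [l].
/i/ (between /l/ and /z/) occurs before a voiced consonant → [iː] by rule 2.
/z/ (between /i/ and /o/): no rule targets it → [z].
/o/ — between /z/ and /r/, before a voiced consonant — surfaces as [oː] (rule 2).
/r/ — not in any rule's target class → [r].
/e/ (word-final): rule 2 targets it, but not before a voiced consonant → unchanged [e].

[aːliːzoːre]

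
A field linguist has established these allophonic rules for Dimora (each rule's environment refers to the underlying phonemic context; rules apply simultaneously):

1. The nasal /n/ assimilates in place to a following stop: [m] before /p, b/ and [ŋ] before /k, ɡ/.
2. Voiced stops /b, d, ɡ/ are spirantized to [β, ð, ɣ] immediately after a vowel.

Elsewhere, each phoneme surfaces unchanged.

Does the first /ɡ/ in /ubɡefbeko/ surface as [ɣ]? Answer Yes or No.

/ɡ/ (between /b/ and /e/): rule 2 targets it, but not immediately after a vowel → unchanged [ɡ].
The actual realization is [ɡ], not [ɣ].

No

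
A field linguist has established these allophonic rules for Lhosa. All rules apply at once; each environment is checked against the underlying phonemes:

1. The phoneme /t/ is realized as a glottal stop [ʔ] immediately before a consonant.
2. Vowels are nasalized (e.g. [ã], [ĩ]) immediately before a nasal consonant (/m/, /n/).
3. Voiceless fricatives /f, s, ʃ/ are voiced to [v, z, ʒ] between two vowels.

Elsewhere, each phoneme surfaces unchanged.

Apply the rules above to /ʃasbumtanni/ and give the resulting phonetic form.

[ʃasbũmtãnni]

/ʃ/ (word-initial): rule 3 targets it, but not between two vowels → unchanged [ʃ].
/a/ — between /ʃ/ and /s/; rule 2 does not apply here → [a].
/s/ (between /a/ and /b/) is in the target of rule 3 but the environment (between two vowels) is not met → [s].
/b/ — not in any rule's target class → [b].
Rule 2 applies to /u/ (between /b/ and /m/: before a nasal consonant) → [ũ].
/m/ (between /u/ and /t/): no rule targets it → [m].
/t/ (between /m/ and /a/): rule 1 targets it, but not immediately before a consonant → unchanged [t].
/a/ meets the environment for rule 2 (before a nasal consonant) → [ã].
/n/ (between /a/ and /n/): no rule targets it → [n].
/n/ (between /n/ and /i/) is unaffected → [n].
/i/ (word-final) is in the target of rule 2 but the environment (before a nasal consonant) is not met → [i].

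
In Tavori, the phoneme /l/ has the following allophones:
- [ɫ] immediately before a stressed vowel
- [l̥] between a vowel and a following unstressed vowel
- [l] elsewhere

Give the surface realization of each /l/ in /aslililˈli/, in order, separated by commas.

Occurrence 1 (position 3): no conditioning environment matches → elsewhere allophone [l].
Occurrence 2 (position 5): between a vowel and a following unstressed vowel → [l̥].
Occurrence 3 (position 7): no conditioning environment matches → elsewhere allophone [l].
Occurrence 4 (position 8): immediately before a stressed vowel → [ɫ].

[l], [l̥], [l], [ɫ]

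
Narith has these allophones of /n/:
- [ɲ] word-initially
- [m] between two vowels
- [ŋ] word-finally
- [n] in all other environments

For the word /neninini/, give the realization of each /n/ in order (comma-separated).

[ɲ], [m], [m], [m]

Occurrence 1 (position 1): word-initially → [ɲ].
Occurrence 2 (position 3): between two vowels → [m].
Occurrence 3 (position 5): between two vowels → [m].
Occurrence 4 (position 7): between two vowels → [m].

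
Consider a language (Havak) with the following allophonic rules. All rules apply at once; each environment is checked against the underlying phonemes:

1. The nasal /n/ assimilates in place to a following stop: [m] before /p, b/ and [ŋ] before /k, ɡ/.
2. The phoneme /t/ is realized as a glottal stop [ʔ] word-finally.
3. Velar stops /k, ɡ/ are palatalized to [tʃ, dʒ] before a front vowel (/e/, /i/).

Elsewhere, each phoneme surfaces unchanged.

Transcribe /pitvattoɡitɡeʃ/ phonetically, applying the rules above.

/p/ stays [p].
/i/ (between /p/ and /t/): no rule targets it → [i].
/t/ (between /i/ and /v/) fails the environment for rule 2, so it stays [t].
/v/ (between /t/ and /a/): no rule targets it → [v].
/a/ (between /v/ and /t/): no rule targets it → [a].
/t/ (between /a/ and /t/) fails the environment for rule 2, so it stays [t].
/t/ (between /t/ and /o/) is in the target of rule 2 but the environment (word-finally) is not met → [t].
/o/ (between /t/ and /ɡ/): no rule targets it → [o].
/ɡ/ (between /o/ and /i/): before a front vowel, so rule 3 applies → [dʒ].
/i/ (between /ɡ/ and /t/): no rule targets it → [i].
/t/ — between /i/ and /ɡ/; rule 2 does not apply here → [t].
/ɡ/ (between /t/ and /e/): before a front vowel, so rule 3 applies → [dʒ].
/e/ (between /ɡ/ and /ʃ/): no rule targets it → [e].
/ʃ/ (word-final): no rule targets it → [ʃ].

[pitvattodʒitdʒeʃ]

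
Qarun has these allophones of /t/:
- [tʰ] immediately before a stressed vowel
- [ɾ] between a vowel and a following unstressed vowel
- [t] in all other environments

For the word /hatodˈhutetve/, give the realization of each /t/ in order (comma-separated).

Occurrence 1 (position 3): between a vowel and a following unstressed vowel → [ɾ].
Occurrence 2 (position 8): between a vowel and a following unstressed vowel → [ɾ].
Occurrence 3 (position 10): no conditioning environment matches → elsewhere allophone [t].

[ɾ], [ɾ], [t]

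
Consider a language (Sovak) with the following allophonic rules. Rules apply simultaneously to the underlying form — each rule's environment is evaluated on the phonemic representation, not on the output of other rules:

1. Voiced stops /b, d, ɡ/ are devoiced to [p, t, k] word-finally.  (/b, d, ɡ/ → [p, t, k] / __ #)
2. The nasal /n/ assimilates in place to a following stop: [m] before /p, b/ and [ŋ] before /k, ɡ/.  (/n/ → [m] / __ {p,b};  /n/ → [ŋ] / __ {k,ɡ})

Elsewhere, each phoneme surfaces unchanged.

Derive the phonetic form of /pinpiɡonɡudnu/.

[pimpiɡoŋɡudnu]

/n/ (between /i/ and /p/): before a labial or velar stop, so rule 2 applies → [m].
/ɡ/ (between /i/ and /o/) fails the environment for rule 1, so it stays [ɡ].
/n/ (between /o/ and /ɡ/): before a labial or velar stop, so rule 2 applies → [ŋ].
/ɡ/ (between /n/ and /u/): rule 1 targets it, but not word-finally → unchanged [ɡ].
/d/ — between /u/ and /n/; rule 1 does not apply here → [d].
/n/ (between /d/ and /u/) is in the target of rule 2 but the environment (before a labial or velar stop) is not met → [n].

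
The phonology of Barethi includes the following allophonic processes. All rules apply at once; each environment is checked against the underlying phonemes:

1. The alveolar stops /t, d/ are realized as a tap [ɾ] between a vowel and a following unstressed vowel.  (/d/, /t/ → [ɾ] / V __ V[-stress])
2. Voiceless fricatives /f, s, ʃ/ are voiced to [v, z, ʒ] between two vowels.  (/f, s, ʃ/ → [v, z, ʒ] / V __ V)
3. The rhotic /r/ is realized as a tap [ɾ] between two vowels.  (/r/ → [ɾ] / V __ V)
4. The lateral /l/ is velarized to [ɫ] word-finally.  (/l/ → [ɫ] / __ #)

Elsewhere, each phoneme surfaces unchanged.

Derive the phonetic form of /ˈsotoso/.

[ˈsoɾozo]

/s/ (word-initial) fails the environment for rule 2, so it stays [s].
/o/ — not in any rule's target class → [o].
/t/ (between /o/ and /o/) occurs between a vowel and a following unstressed vowel → [ɾ] by rule 1.
/o/ (between /t/ and /s/) is unaffected → [o].
/s/ — between /o/ and /o/, between two vowels — surfaces as [z] (rule 2).
/o/ (word-final) is unaffected → [o].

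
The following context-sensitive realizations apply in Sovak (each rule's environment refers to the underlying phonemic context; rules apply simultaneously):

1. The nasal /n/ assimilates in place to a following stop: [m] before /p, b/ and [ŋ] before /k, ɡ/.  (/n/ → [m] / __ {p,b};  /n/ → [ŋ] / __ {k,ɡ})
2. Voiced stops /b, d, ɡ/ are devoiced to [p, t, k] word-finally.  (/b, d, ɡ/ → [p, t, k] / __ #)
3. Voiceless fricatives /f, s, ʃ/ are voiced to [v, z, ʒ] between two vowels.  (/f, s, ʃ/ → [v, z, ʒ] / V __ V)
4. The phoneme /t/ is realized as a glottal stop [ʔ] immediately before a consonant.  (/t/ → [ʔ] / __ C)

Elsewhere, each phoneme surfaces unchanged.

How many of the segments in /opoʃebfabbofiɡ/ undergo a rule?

3

Segments that undergo a rule: /ʃ/ → [ʒ] (rule 3); /f/ → [v] (rule 3); /ɡ/ → [k] (rule 2).
All other segments surface unchanged.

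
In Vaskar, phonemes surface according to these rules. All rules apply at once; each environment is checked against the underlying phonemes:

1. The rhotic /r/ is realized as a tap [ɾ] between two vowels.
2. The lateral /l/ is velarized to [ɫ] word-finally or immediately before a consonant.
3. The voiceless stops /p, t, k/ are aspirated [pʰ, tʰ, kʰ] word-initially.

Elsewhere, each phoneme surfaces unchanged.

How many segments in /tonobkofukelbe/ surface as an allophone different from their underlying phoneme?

Segments that undergo a rule: /t/ → [tʰ] (rule 3); /l/ → [ɫ] (rule 2).
All other segments surface unchanged.

2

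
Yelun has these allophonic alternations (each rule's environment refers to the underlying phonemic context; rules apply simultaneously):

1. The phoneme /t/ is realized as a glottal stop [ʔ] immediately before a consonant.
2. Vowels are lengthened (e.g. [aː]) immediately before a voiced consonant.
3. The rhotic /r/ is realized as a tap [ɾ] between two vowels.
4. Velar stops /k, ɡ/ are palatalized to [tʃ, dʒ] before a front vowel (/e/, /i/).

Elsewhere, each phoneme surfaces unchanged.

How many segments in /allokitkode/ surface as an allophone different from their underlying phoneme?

4

Segments that undergo a rule: /a/ → [aː] (rule 2); /k/ → [tʃ] (rule 4); /t/ → [ʔ] (rule 1); /o/ → [oː] (rule 2).
All other segments surface unchanged.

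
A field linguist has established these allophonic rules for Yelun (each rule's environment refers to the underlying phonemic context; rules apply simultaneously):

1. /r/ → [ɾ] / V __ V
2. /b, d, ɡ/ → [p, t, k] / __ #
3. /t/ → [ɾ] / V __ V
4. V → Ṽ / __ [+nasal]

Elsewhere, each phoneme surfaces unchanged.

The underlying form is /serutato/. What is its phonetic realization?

[seɾuɾaɾo]

/s/ stays [s].
/e/ — between /s/ and /r/; rule 4 does not apply here → [e].
/r/ (between /e/ and /u/) occurs between two vowels → [ɾ] by rule 1.
/u/ — between /r/ and /t/; rule 4 does not apply here → [u].
/t/ (between /u/ and /a/): between two vowels, so rule 3 applies → [ɾ].
/a/ — between /t/ and /t/; rule 4 does not apply here → [a].
Rule 3 applies to /t/ (between /a/ and /o/: between two vowels) → [ɾ].
/o/ (word-final) fails the environment for rule 4, so it stays [o].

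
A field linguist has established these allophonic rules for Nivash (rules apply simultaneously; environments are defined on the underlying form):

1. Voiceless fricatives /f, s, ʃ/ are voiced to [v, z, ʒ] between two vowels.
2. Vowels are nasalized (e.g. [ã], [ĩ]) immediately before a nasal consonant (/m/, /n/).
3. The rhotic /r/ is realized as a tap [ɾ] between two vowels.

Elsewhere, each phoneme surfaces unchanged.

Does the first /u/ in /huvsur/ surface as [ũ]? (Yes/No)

No

/u/ — between /h/ and /v/; rule 2 does not apply here → [u].
The actual realization is [u], not [ũ].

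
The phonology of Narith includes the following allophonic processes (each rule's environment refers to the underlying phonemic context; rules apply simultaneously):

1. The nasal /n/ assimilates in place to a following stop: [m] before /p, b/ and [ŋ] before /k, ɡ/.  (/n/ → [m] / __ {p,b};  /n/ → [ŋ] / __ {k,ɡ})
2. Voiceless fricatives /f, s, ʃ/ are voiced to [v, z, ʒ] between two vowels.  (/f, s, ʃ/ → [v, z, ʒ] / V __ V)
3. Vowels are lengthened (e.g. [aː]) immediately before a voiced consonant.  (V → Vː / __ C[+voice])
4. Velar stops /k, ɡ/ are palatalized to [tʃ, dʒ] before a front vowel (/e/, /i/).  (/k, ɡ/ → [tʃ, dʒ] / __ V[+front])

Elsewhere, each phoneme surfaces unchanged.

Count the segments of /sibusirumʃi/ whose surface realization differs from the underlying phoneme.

Segments that undergo a rule: /i/ → [iː] (rule 3); /s/ → [z] (rule 2); /i/ → [iː] (rule 3); /u/ → [uː] (rule 3).
All other segments surface unchanged.

4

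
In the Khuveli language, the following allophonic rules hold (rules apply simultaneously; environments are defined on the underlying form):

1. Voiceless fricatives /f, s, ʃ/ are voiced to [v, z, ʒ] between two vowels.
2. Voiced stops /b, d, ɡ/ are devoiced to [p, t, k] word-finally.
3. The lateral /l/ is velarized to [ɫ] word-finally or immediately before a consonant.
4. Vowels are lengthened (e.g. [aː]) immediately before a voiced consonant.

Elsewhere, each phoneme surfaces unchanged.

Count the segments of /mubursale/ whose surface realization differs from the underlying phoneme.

3

Segments that undergo a rule: /u/ → [uː] (rule 4); /u/ → [uː] (rule 4); /a/ → [aː] (rule 4).
All other segments surface unchanged.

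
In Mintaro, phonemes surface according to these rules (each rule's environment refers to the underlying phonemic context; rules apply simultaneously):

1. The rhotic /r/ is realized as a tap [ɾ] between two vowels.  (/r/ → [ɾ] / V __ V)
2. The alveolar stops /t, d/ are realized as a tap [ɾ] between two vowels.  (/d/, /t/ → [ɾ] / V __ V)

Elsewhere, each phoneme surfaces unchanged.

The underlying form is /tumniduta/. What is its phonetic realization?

[tumniɾuɾa]

/t/ (word-initial): rule 2 targets it, but not between two vowels → unchanged [t].
/u/ — not in any rule's target class → [u].
/m/ (between /u/ and /n/): no rule targets it → [m].
/n/ stays [n].
/i/ (between /n/ and /d/) is unaffected → [i].
/d/ (between /i/ and /u/): between two vowels, so rule 2 applies → [ɾ].
/u/ (between /d/ and /t/) is unaffected → [u].
/t/ (between /u/ and /a/) occurs between two vowels → [ɾ] by rule 2.
/a/ (word-final): no rule targets it → [a].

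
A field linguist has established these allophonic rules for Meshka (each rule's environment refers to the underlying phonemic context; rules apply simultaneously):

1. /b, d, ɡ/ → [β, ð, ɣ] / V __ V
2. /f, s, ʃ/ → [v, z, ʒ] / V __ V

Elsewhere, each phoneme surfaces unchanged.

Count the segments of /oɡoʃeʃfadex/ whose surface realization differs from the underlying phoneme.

3

Segments that undergo a rule: /ɡ/ → [ɣ] (rule 1); /ʃ/ → [ʒ] (rule 2); /d/ → [ð] (rule 1).
All other segments surface unchanged.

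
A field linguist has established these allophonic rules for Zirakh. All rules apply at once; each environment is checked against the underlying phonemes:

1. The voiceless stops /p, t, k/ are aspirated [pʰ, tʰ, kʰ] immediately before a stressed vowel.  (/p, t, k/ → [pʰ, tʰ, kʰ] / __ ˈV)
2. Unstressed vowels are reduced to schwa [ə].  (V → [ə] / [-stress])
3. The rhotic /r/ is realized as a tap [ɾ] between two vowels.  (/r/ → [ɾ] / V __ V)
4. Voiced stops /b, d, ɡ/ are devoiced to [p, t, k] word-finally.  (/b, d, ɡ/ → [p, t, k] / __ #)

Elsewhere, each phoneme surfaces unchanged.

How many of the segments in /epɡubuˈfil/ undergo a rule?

3

Segments that undergo a rule: /e/ → [ə] (rule 2); /u/ → [ə] (rule 2); /u/ → [ə] (rule 2).
All other segments surface unchanged.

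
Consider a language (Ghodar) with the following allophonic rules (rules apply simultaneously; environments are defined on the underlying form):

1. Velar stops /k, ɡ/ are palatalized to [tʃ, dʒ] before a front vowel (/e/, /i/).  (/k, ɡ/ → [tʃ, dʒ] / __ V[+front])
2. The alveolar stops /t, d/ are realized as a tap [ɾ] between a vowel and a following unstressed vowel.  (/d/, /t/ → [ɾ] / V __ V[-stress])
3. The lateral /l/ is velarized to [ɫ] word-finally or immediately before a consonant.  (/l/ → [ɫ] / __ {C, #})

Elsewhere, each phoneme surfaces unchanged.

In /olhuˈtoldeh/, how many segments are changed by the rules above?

Segments that undergo a rule: /l/ → [ɫ] (rule 3); /l/ → [ɫ] (rule 3).
All other segments surface unchanged.

2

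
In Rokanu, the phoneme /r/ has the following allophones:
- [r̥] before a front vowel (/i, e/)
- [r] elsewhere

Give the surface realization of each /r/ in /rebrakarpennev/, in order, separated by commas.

[r̥], [r], [r]

Occurrence 1 (position 1): before a front vowel (/i, e/) → [r̥].
Occurrence 2 (position 4): no conditioning environment matches → elsewhere allophone [r].
Occurrence 3 (position 8): no conditioning environment matches → elsewhere allophone [r].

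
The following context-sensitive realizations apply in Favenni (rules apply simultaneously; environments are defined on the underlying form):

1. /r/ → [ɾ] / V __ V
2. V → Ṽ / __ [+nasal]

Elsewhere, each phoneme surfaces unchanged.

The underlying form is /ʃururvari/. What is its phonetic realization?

[ʃuɾurvaɾi]

/ʃ/ stays [ʃ].
/u/ (between /ʃ/ and /r/) is in the target of rule 2 but the environment (before a nasal consonant) is not met → [u].
/r/ meets the environment for rule 1 (between two vowels) → [ɾ].
/u/ (between /r/ and /r/) fails the environment for rule 2, so it stays [u].
/r/ (between /u/ and /v/) is in the target of rule 1 but the environment (between two vowels) is not met → [r].
/v/ — not in any rule's target class → [v].
/a/ (between /v/ and /r/) fails the environment for rule 2, so it stays [a].
/r/ (between /a/ and /i/): between two vowels, so rule 1 applies → [ɾ].
/i/ (word-final): rule 2 targets it, but not before a nasal consonant → unchanged [i].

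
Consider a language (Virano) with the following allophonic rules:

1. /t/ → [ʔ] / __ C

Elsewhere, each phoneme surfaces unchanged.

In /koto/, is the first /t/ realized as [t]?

Yes

/t/ — between /o/ and /o/; rule 1 does not apply here → [t].
The actual realization is [t], which matches [t].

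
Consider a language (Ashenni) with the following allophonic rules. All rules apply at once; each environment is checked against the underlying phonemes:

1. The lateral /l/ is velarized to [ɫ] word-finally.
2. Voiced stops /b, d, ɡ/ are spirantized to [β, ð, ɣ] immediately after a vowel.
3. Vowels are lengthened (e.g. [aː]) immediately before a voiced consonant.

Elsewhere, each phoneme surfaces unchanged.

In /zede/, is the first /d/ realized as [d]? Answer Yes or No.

No

/d/ meets the environment for rule 2 (immediately after a vowel) → [ð].
The actual realization is [ð], not [d].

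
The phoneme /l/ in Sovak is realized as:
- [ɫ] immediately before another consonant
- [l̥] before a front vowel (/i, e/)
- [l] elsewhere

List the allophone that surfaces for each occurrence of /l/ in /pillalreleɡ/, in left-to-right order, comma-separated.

[ɫ], [l], [ɫ], [l̥]

Occurrence 1 (position 3): immediately before another consonant → [ɫ].
Occurrence 2 (position 4): no conditioning environment matches → elsewhere allophone [l].
Occurrence 3 (position 6): immediately before another consonant → [ɫ].
Occurrence 4 (position 9): before a front vowel (/i, e/) → [l̥].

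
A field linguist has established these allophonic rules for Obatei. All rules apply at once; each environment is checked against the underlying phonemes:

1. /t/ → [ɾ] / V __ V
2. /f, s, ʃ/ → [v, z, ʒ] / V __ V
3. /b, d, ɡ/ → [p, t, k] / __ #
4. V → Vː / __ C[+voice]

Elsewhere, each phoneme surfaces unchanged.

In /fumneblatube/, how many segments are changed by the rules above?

Segments that undergo a rule: /u/ → [uː] (rule 4); /e/ → [eː] (rule 4); /t/ → [ɾ] (rule 1); /u/ → [uː] (rule 4).
All other segments surface unchanged.

4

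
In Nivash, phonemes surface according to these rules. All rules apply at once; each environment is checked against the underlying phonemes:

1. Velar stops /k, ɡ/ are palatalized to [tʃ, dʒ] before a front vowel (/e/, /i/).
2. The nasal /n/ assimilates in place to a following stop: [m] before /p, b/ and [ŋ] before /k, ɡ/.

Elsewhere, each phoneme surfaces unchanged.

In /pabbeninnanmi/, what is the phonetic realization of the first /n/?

[n]

/n/ (between /e/ and /i/) fails the environment for rule 2, so it stays [n].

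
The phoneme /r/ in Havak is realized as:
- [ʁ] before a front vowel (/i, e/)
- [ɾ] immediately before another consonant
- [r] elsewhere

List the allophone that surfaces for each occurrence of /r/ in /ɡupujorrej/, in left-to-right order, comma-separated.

Occurrence 1 (position 7): immediately before another consonant → [ɾ].
Occurrence 2 (position 8): before a front vowel (/i, e/) → [ʁ].

[ɾ], [ʁ]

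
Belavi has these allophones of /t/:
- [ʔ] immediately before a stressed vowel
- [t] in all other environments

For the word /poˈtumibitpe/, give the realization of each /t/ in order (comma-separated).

[ʔ], [t]

Occurrence 1 (position 3): immediately before a stressed vowel → [ʔ].
Occurrence 2 (position 9): no conditioning environment matches → elsewhere allophone [t].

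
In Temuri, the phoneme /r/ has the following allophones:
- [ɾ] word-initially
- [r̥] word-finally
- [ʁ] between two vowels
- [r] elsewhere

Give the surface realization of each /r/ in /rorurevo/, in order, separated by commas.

Occurrence 1 (position 1): word-initially → [ɾ].
Occurrence 2 (position 3): between two vowels → [ʁ].
Occurrence 3 (position 5): between two vowels → [ʁ].

[ɾ], [ʁ], [ʁ]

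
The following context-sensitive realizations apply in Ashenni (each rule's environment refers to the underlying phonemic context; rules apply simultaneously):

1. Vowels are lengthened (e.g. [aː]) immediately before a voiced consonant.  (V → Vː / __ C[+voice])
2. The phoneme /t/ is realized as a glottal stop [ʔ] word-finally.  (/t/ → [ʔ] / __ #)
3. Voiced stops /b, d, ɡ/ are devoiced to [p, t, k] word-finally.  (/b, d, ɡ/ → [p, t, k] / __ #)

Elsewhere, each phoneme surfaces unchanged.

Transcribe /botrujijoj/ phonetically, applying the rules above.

[botruːjiːjoːj]

/b/ (word-initial) fails the environment for rule 3, so it stays [b].
/o/ — between /b/ and /t/; rule 1 does not apply here → [o].
/t/ (between /o/ and /r/): rule 2 targets it, but not word-finally → unchanged [t].
/r/ (between /t/ and /u/): no rule targets it → [r].
/u/ (between /r/ and /j/): before a voiced consonant, so rule 1 applies → [uː].
/j/ (between /u/ and /i/): no rule targets it → [j].
/i/ — between /j/ and /j/, before a voiced consonant — surfaces as [iː] (rule 1).
/j/ (between /i/ and /o/) is unaffected → [j].
/o/ (between /j/ and /j/): before a voiced consonant, so rule 1 applies → [oː].
/j/ stays [j].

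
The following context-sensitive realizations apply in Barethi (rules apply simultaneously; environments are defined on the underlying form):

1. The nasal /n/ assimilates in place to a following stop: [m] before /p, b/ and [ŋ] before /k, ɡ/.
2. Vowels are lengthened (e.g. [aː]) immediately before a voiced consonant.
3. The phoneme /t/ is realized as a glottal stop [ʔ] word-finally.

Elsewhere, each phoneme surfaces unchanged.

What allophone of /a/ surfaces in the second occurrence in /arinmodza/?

/a/ (word-final) fails the environment for rule 2, so it stays [a].

[a]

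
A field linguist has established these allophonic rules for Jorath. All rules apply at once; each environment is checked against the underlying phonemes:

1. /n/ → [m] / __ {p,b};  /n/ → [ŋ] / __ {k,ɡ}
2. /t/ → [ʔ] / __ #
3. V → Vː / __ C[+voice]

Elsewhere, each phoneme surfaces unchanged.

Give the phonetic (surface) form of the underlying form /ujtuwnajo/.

/u/ meets the environment for rule 3 (before a voiced consonant) → [uː].
/t/ (between /j/ and /u/): rule 2 targets it, but not word-finally → unchanged [t].
/u/ (between /t/ and /w/) occurs before a voiced consonant → [uː] by rule 3.
/n/ (between /w/ and /a/) fails the environment for rule 1, so it stays [n].
/a/ meets the environment for rule 3 (before a voiced consonant) → [aː].
/o/ (word-final): rule 3 targets it, but not before a voiced consonant → unchanged [o].

[uːjtuːwnaːjo]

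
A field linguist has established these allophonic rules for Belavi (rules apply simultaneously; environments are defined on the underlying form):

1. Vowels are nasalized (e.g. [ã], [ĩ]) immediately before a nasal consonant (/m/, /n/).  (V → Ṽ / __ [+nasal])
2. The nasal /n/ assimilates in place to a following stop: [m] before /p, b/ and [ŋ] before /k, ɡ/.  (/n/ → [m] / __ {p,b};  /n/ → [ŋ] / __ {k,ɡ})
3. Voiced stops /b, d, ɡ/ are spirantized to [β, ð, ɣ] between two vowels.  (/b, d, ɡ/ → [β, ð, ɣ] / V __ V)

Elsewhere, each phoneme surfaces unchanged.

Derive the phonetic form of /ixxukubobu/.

/i/ (word-initial) fails the environment for rule 1, so it stays [i].
/x/ stays [x].
/x/ (between /x/ and /u/) is unaffected → [x].
/u/ (between /x/ and /k/) is in the target of rule 1 but the environment (before a nasal consonant) is not met → [u].
/k/ — not in any rule's target class → [k].
/u/ (between /k/ and /b/) fails the environment for rule 1, so it stays [u].
Rule 3 applies to /b/ (between /u/ and /o/: between two vowels) → [β].
/o/ — between /b/ and /b/; rule 1 does not apply here → [o].
Rule 3 applies to /b/ (between /o/ and /u/: between two vowels) → [β].
/u/ (word-final): rule 1 targets it, but not before a nasal consonant → unchanged [u].

[ixxukuβoβu]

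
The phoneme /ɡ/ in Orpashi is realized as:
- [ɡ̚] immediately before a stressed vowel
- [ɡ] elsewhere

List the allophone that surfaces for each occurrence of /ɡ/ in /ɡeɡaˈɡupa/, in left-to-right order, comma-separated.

Occurrence 1 (position 1): no conditioning environment matches → elsewhere allophone [ɡ].
Occurrence 2 (position 3): no conditioning environment matches → elsewhere allophone [ɡ].
Occurrence 3 (position 5): immediately before a stressed vowel → [ɡ̚].

[ɡ], [ɡ], [ɡ̚]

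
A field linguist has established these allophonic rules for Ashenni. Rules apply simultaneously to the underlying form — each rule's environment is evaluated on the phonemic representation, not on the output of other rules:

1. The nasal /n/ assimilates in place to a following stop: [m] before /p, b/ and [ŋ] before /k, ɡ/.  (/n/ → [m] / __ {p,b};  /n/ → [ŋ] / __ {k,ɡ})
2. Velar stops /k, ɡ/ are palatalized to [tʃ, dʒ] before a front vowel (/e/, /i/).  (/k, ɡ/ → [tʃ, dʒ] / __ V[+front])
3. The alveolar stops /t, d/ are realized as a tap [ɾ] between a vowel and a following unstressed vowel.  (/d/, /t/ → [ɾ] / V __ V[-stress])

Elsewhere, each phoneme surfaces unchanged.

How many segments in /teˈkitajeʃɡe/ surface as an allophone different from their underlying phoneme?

Segments that undergo a rule: /k/ → [tʃ] (rule 2); /t/ → [ɾ] (rule 3); /ɡ/ → [dʒ] (rule 2).
All other segments surface unchanged.

3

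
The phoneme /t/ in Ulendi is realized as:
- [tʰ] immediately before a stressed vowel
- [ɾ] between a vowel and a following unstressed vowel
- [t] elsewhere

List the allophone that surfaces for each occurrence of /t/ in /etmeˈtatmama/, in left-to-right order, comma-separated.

Occurrence 1 (position 2): no conditioning environment matches → elsewhere allophone [t].
Occurrence 2 (position 5): immediately before a stressed vowel → [tʰ].
Occurrence 3 (position 7): no conditioning environment matches → elsewhere allophone [t].

[t], [tʰ], [t]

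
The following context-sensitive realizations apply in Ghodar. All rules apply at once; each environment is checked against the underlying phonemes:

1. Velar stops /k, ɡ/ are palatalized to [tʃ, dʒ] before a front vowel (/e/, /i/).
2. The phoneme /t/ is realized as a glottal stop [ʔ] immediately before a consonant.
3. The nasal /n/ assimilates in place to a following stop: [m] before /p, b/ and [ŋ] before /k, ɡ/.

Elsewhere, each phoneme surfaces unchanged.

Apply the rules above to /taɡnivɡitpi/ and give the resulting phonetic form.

[taɡnivdʒiʔpi]

/t/ (word-initial) fails the environment for rule 2, so it stays [t].
/a/ — not in any rule's target class → [a].
/ɡ/ (between /a/ and /n/): rule 1 targets it, but not before a front vowel → unchanged [ɡ].
/n/ (between /ɡ/ and /i/): rule 3 targets it, but not before a labial or velar stop → unchanged [n].
/i/ — not in any rule's target class → [i].
/v/ (between /i/ and /ɡ/): no rule targets it → [v].
/ɡ/ meets the environment for rule 1 (before a front vowel) → [dʒ].
/i/ — not in any rule's target class → [i].
/t/ — between /i/ and /p/, immediately before a consonant — surfaces as [ʔ] (rule 2).
/p/ (between /t/ and /i/): no rule targets it → [p].
/i/ (word-final) is unaffected → [i].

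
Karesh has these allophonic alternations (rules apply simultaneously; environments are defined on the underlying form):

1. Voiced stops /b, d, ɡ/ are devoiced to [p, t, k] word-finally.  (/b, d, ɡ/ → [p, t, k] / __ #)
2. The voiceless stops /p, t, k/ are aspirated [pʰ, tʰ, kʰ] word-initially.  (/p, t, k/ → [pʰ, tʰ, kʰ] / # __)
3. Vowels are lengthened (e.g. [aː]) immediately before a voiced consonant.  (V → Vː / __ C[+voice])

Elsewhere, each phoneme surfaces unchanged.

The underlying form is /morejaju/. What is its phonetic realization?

[moːreːjaːju]

/o/ — between /m/ and /r/, before a voiced consonant — surfaces as [oː] (rule 3).
/e/ (between /r/ and /j/) occurs before a voiced consonant → [eː] by rule 3.
/a/ meets the environment for rule 3 (before a voiced consonant) → [aː].
/u/ — word-final; rule 3 does not apply here → [u].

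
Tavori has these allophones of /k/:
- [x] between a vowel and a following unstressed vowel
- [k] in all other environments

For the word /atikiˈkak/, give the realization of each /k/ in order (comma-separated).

[x], [k], [k]

Occurrence 1 (position 4): between a vowel and a following unstressed vowel → [x].
Occurrence 2 (position 6): no conditioning environment matches → elsewhere allophone [k].
Occurrence 3 (position 8): no conditioning environment matches → elsewhere allophone [k].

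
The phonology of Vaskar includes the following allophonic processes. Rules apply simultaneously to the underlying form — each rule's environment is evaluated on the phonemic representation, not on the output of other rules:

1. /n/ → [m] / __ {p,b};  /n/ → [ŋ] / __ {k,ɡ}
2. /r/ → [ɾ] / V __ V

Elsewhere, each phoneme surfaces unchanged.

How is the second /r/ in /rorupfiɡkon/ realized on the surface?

/r/ meets the environment for rule 2 (between two vowels) → [ɾ].

[ɾ]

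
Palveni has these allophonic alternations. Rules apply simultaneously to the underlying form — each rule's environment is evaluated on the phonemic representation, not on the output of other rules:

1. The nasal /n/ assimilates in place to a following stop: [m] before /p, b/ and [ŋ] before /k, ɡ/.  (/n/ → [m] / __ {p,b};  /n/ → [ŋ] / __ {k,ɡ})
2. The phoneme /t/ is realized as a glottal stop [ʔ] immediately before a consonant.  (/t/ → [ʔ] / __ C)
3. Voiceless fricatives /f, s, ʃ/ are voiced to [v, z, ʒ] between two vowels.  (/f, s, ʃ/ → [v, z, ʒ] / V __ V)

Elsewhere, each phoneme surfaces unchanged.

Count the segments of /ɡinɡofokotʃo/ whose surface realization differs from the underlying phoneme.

3

Segments that undergo a rule: /n/ → [ŋ] (rule 1); /f/ → [v] (rule 3); /t/ → [ʔ] (rule 2).
All other segments surface unchanged.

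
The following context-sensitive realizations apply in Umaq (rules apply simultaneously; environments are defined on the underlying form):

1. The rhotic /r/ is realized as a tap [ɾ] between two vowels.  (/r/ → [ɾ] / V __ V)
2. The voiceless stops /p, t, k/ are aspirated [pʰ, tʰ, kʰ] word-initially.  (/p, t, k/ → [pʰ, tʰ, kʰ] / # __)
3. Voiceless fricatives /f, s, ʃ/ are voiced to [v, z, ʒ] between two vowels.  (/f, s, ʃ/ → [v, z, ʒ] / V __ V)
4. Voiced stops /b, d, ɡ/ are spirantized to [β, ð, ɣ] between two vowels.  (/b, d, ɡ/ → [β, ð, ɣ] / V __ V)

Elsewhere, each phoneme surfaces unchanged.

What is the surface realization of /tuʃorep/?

/t/ meets the environment for rule 2 (word-initially) → [tʰ].
/u/ stays [u].
Rule 3 applies to /ʃ/ (between /u/ and /o/: between two vowels) → [ʒ].
/o/ — not in any rule's target class → [o].
/r/ — between /o/ and /e/, between two vowels — surfaces as [ɾ] (rule 1).
/e/ stays [e].
/p/ (word-final) is in the target of rule 2 but the environment (word-initially) is not met → [p].

[tʰuʒoɾep]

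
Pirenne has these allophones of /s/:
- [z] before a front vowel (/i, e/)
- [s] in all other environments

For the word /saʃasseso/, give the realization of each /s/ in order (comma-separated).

Occurrence 1 (position 1): no conditioning environment matches → elsewhere allophone [s].
Occurrence 2 (position 5): no conditioning environment matches → elsewhere allophone [s].
Occurrence 3 (position 6): before a front vowel (/i, e/) → [z].
Occurrence 4 (position 8): no conditioning environment matches → elsewhere allophone [s].

[s], [s], [z], [s]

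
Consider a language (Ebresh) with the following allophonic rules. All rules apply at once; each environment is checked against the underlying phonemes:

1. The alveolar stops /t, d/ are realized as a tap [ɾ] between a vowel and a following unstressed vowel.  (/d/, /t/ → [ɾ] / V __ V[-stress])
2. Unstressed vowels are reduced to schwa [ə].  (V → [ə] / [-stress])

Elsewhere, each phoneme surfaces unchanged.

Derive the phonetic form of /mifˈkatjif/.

/i/ — between /m/ and /f/, in an unstressed syllable — surfaces as [ə] (rule 2).
/a/ (between /k/ and /t/) fails the environment for rule 2, so it stays [a].
/t/ (between /a/ and /j/) is in the target of rule 1 but the environment (between a vowel and a following unstressed vowel) is not met → [t].
/i/ meets the environment for rule 2 (in an unstressed syllable) → [ə].

[məfˈkatjəf]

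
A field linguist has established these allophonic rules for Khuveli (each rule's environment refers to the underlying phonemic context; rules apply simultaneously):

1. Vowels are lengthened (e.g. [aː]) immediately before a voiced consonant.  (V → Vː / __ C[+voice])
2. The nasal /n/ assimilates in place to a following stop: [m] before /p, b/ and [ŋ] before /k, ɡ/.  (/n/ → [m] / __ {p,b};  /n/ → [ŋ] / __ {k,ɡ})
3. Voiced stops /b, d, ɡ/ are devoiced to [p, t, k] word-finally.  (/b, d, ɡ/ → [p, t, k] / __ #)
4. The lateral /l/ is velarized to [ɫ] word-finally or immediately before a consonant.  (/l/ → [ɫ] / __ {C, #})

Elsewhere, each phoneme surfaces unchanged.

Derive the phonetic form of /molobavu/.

[moːloːbaːvu]

/m/ (word-initial) is unaffected → [m].
Rule 1 applies to /o/ (between /m/ and /l/: before a voiced consonant) → [oː].
/l/ (between /o/ and /o/): rule 4 targets it, but not word-finally or immediately before a consonant → unchanged [l].
Rule 1 applies to /o/ (between /l/ and /b/: before a voiced consonant) → [oː].
/b/ (between /o/ and /a/) fails the environment for rule 3, so it stays [b].
/a/ — between /b/ and /v/, before a voiced consonant — surfaces as [aː] (rule 1).
/v/ — not in any rule's target class → [v].
/u/ (word-final): rule 1 targets it, but not before a voiced consonant → unchanged [u].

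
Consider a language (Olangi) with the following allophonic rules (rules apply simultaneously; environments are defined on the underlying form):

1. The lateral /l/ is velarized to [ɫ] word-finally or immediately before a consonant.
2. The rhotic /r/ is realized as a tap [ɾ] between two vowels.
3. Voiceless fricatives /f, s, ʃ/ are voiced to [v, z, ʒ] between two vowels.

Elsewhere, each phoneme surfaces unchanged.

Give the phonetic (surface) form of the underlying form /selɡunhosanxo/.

/s/ (word-initial) fails the environment for rule 3, so it stays [s].
/e/ (between /s/ and /l/) is unaffected → [e].
/l/ meets the environment for rule 1 (word-finally or immediately before a consonant) → [ɫ].
/ɡ/ (between /l/ and /u/) is unaffected → [ɡ].
/u/ (between /ɡ/ and /n/) is unaffected → [u].
/n/ stays [n].
/h/ stays [h].
/o/ — not in any rule's target class → [o].
/s/ (between /o/ and /a/): between two vowels, so rule 3 applies → [z].
/a/ — not in any rule's target class → [a].
/n/ — not in any rule's target class → [n].
/x/ (between /n/ and /o/) is unaffected → [x].
/o/ — not in any rule's target class → [o].

[seɫɡunhozanxo]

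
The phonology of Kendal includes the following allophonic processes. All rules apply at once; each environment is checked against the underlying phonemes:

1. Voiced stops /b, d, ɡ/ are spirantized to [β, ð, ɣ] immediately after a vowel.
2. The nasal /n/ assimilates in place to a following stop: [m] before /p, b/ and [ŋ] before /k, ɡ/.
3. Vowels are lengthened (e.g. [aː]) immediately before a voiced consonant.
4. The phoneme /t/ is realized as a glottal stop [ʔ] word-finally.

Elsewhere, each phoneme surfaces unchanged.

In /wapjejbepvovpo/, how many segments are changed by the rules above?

2

Segments that undergo a rule: /e/ → [eː] (rule 3); /o/ → [oː] (rule 3).
All other segments surface unchanged.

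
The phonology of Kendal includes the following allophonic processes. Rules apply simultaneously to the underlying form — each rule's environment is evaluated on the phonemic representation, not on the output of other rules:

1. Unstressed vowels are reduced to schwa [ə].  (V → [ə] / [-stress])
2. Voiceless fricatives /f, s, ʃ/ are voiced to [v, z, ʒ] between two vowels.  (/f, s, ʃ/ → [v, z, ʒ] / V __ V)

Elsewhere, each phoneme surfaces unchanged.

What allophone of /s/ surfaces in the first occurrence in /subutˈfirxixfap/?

/s/ (word-initial): rule 2 targets it, but not between two vowels → unchanged [s].

[s]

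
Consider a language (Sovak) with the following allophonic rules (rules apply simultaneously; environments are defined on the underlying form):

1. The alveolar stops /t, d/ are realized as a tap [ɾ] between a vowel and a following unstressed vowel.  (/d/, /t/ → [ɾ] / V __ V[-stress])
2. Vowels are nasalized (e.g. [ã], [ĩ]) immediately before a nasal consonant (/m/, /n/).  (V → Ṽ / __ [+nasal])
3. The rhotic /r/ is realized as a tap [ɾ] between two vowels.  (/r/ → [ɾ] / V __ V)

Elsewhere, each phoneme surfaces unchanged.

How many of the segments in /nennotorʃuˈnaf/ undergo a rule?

3

Segments that undergo a rule: /e/ → [ẽ] (rule 2); /t/ → [ɾ] (rule 1); /u/ → [ũ] (rule 2).
All other segments surface unchanged.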